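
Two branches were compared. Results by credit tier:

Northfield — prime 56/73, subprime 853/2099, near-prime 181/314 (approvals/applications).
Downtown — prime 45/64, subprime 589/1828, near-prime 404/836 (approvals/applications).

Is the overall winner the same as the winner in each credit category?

Prime: Northfield 56/73 = 76.7%, Downtown 45/64 = 70.3% → Northfield
Subprime: Northfield 853/2099 = 40.6%, Downtown 589/1828 = 32.2% → Northfield
Near-prime: Northfield 181/314 = 57.6%, Downtown 404/836 = 48.3% → Northfield
Overall: Northfield 1090/2486 = 43.8%, Downtown 1038/2728 = 38.0% → Northfield
Northfield wins overall and in every credit group — no reversal.

Yes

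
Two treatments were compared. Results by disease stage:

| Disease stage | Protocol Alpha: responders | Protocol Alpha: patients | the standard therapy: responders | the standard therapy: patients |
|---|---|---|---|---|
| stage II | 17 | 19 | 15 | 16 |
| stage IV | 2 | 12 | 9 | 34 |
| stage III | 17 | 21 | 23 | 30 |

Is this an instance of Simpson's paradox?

Stage II: Protocol Alpha 17/19 = 89.5%, the standard therapy 15/16 = 93.8% → the standard therapy
Stage IV: Protocol Alpha 2/12 = 16.7%, the standard therapy 9/34 = 26.5% → the standard therapy
Stage III: Protocol Alpha 17/21 = 81.0%, the standard therapy 23/30 = 76.7% → Protocol Alpha
Overall: Protocol Alpha 36/52 = 69.2%, the standard therapy 47/80 = 58.8% → Protocol Alpha
Neither sweeps: Protocol Alpha wins 1 of 3 groups, the standard therapy wins 2. Protocol Alpha wins overall but not every group — no Simpson reversal.

No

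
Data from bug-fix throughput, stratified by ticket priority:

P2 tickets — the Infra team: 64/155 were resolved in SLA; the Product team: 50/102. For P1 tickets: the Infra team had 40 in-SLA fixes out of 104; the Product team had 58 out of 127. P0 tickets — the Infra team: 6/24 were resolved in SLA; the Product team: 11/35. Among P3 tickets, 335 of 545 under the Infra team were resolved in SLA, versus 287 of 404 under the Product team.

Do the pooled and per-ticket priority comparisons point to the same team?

Yes

P2: the Infra team 64/155 = 41.3%, the Product team 50/102 = 49.0% → the Product team
P1: the Infra team 40/104 = 38.5%, the Product team 58/127 = 45.7% → the Product team
P0: the Infra team 6/24 = 25.0%, the Product team 11/35 = 31.4% → the Product team
P3: the Infra team 335/545 = 61.5%, the Product team 287/404 = 71.0% → the Product team
Overall: the Infra team 445/828 = 53.7%, the Product team 406/668 = 60.8% → the Product team
The Product team wins overall and in every ticket group — no reversal.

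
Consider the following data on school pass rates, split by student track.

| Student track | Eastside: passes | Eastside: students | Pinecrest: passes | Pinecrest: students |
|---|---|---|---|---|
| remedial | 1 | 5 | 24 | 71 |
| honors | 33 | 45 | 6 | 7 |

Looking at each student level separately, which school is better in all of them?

Remedial: Eastside 1/5 = 20.0%, Pinecrest 24/71 = 33.8% → Pinecrest
Honors: Eastside 33/45 = 73.3%, Pinecrest 6/7 = 85.7% → Pinecrest
Pinecrest has the higher rate in both groups.

Pinecrest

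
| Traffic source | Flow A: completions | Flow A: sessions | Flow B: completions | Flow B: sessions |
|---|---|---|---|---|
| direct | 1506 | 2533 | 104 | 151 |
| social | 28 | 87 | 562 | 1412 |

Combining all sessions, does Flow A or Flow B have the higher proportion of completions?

Flow A

Direct: Flow A 1506/2533 = 59.5%, Flow B 104/151 = 68.9% → Flow B
Social: Flow A 28/87 = 32.2%, Flow B 562/1412 = 39.8% → Flow B
Overall: Flow A 1534/2620 = 58.5%, Flow B 666/1563 = 42.6% → Flow A
(Flow B wins every traffic group but Flow A wins overall — Flow B's sessions skew toward the low-rate social group.)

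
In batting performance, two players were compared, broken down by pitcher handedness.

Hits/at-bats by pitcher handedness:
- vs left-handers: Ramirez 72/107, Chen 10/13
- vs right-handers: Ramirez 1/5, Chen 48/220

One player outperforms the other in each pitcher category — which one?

Vs left-handers: Ramirez 72/107 = 67.3%, Chen 10/13 = 76.9% → Chen
Vs right-handers: Ramirez 1/5 = 20.0%, Chen 48/220 = 21.8% → Chen
Chen has the higher rate in both groups.

Chen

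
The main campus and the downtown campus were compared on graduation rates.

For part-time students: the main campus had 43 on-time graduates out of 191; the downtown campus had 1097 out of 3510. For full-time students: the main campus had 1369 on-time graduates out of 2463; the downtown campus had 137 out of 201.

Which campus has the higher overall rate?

Part-time: the main campus 43/191 = 22.5%, the downtown campus 1097/3510 = 31.3% → the downtown campus
Full-time: the main campus 1369/2463 = 55.6%, the downtown campus 137/201 = 68.2% → the downtown campus
Overall: the main campus 1412/2654 = 53.2%, the downtown campus 1234/3711 = 33.3% → the main campus
(The downtown campus wins every enrollment group but the main campus wins overall — the downtown campus's students skew toward the low-rate part-time group.)

the main campus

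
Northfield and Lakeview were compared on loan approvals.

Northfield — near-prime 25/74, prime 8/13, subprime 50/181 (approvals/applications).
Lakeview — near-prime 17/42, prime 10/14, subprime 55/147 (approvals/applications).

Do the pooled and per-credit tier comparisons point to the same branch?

Yes

Near-prime: Northfield 25/74 = 33.8%, Lakeview 17/42 = 40.5% → Lakeview
Prime: Northfield 8/13 = 61.5%, Lakeview 10/14 = 71.4% → Lakeview
Subprime: Northfield 50/181 = 27.6%, Lakeview 55/147 = 37.4% → Lakeview
Overall: Northfield 83/268 = 31.0%, Lakeview 82/203 = 40.4% → Lakeview
Lakeview wins overall and in every credit group — no reversal.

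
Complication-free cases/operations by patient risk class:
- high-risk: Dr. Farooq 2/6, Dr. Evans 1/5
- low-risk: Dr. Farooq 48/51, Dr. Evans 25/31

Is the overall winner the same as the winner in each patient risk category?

High-risk: Dr. Farooq 2/6 = 33.3%, Dr. Evans 1/5 = 20.0% → Dr. Farooq
Low-risk: Dr. Farooq 48/51 = 94.1%, Dr. Evans 25/31 = 80.6% → Dr. Farooq
Overall: Dr. Farooq 50/57 = 87.7%, Dr. Evans 26/36 = 72.2% → Dr. Farooq
Dr. Farooq wins overall and in every patient risk group — no reversal.

Yes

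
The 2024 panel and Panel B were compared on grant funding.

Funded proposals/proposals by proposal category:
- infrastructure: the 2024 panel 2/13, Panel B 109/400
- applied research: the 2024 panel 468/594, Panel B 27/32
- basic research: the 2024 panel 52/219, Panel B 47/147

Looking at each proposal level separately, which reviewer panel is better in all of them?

Panel B

Infrastructure: the 2024 panel 2/13 = 15.4%, Panel B 109/400 = 27.2% → Panel B
Applied research: the 2024 panel 468/594 = 78.8%, Panel B 27/32 = 84.4% → Panel B
Basic research: the 2024 panel 52/219 = 23.7%, Panel B 47/147 = 32.0% → Panel B
Panel B has the higher rate in all 3 groups.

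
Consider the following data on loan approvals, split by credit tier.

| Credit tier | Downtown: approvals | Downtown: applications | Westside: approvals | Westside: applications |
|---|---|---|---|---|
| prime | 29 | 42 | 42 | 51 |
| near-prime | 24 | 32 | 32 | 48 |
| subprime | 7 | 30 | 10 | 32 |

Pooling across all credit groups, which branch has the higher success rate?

Westside

Prime: Downtown 29/42 = 69.0%, Westside 42/51 = 82.4% → Westside
Near-prime: Downtown 24/32 = 75.0%, Westside 32/48 = 66.7% → Downtown
Subprime: Downtown 7/30 = 23.3%, Westside 10/32 = 31.2% → Westside
Overall: Downtown 60/104 = 57.7%, Westside 84/131 = 64.1% → Westside
(Neither sweeps every credit group, but Westside has the higher pooled rate.)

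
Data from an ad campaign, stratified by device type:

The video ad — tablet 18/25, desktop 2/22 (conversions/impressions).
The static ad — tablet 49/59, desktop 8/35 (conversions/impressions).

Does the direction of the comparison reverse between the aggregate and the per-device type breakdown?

Tablet: the video ad 18/25 = 72.0%, the static ad 49/59 = 83.1% → the static ad
Desktop: the video ad 2/22 = 9.1%, the static ad 8/35 = 22.9% → the static ad
Overall: the video ad 20/47 = 42.6%, the static ad 57/94 = 60.6% → the static ad
The static ad wins overall and in every device group — no reversal.

No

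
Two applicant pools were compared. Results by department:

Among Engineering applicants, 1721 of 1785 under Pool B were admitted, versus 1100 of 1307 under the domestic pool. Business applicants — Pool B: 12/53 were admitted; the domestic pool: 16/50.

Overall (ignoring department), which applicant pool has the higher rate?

Engineering: Pool B 1721/1785 = 96.4%, the domestic pool 1100/1307 = 84.2% → Pool B
Business: Pool B 12/53 = 22.6%, the domestic pool 16/50 = 32.0% → the domestic pool
Overall: Pool B 1733/1838 = 94.3%, the domestic pool 1116/1357 = 82.2% → Pool B
(Neither sweeps every department group, but Pool B has the higher pooled rate.)

Pool B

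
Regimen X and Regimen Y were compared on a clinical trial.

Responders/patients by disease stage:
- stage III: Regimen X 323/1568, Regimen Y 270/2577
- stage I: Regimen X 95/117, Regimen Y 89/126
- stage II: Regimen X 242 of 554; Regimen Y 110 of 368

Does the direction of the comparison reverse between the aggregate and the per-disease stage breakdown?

No

Stage III: Regimen X 323/1568 = 20.6%, Regimen Y 270/2577 = 10.5% → Regimen X
Stage I: Regimen X 95/117 = 81.2%, Regimen Y 89/126 = 70.6% → Regimen X
Stage II: Regimen X 242/554 = 43.7%, Regimen Y 110/368 = 29.9% → Regimen X
Overall: Regimen X 660/2239 = 29.5%, Regimen Y 469/3071 = 15.3% → Regimen X
Regimen X wins overall and in every disease group — no reversal.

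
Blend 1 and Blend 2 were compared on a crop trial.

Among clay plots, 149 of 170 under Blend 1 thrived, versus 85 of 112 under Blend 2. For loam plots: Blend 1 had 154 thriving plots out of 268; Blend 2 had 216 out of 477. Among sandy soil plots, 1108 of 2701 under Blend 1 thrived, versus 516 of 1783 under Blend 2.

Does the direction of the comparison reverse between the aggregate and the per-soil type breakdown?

No

Clay: Blend 1 149/170 = 87.6%, Blend 2 85/112 = 75.9% → Blend 1
Loam: Blend 1 154/268 = 57.5%, Blend 2 216/477 = 45.3% → Blend 1
Sandy soil: Blend 1 1108/2701 = 41.0%, Blend 2 516/1783 = 28.9% → Blend 1
Overall: Blend 1 1411/3139 = 45.0%, Blend 2 817/2372 = 34.4% → Blend 1
Blend 1 wins overall and in every soil group — no reversal.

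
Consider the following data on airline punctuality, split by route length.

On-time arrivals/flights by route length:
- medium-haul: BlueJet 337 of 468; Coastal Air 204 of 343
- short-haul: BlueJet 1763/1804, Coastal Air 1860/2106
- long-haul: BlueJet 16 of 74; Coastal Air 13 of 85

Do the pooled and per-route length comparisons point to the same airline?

Yes

Medium-haul: BlueJet 337/468 = 72.0%, Coastal Air 204/343 = 59.5% → BlueJet
Short-haul: BlueJet 1763/1804 = 97.7%, Coastal Air 1860/2106 = 88.3% → BlueJet
Long-haul: BlueJet 16/74 = 21.6%, Coastal Air 13/85 = 15.3% → BlueJet
Overall: BlueJet 2116/2346 = 90.2%, Coastal Air 2077/2534 = 82.0% → BlueJet
BlueJet wins overall and in every route group — no reversal.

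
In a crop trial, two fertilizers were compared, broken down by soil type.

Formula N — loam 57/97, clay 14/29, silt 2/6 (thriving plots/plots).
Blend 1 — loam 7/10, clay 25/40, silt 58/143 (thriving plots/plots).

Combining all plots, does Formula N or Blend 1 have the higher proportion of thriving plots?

Formula N

Loam: Formula N 57/97 = 58.8%, Blend 1 7/10 = 70.0% → Blend 1
Clay: Formula N 14/29 = 48.3%, Blend 1 25/40 = 62.5% → Blend 1
Silt: Formula N 2/6 = 33.3%, Blend 1 58/143 = 40.6% → Blend 1
Overall: Formula N 73/132 = 55.3%, Blend 1 90/193 = 46.6% → Formula N
(Blend 1 wins every soil group but Formula N wins overall — Blend 1's plots skew toward the low-rate silt group.)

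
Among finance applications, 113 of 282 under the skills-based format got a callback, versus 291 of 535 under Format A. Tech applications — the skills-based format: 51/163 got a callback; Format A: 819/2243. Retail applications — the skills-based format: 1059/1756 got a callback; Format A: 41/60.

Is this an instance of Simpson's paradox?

Finance: the skills-based format 113/282 = 40.1%, Format A 291/535 = 54.4% → Format A
Tech: the skills-based format 51/163 = 31.3%, Format A 819/2243 = 36.5% → Format A
Retail: the skills-based format 1059/1756 = 60.3%, Format A 41/60 = 68.3% → Format A
Overall: the skills-based format 1223/2201 = 55.6%, Format A 1151/2838 = 40.6% → the skills-based format
Format A wins each industry group but the skills-based format wins overall — the comparison reverses. Format A's applications skew toward tech, which has a lower base rate.

Yes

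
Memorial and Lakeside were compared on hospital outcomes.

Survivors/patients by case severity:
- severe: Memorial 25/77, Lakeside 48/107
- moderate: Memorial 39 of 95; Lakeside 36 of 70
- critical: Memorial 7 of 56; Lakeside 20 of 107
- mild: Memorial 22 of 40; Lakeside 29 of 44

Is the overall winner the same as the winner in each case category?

Yes

Severe: Memorial 25/77 = 32.5%, Lakeside 48/107 = 44.9% → Lakeside
Moderate: Memorial 39/95 = 41.1%, Lakeside 36/70 = 51.4% → Lakeside
Critical: Memorial 7/56 = 12.5%, Lakeside 20/107 = 18.7% → Lakeside
Mild: Memorial 22/40 = 55.0%, Lakeside 29/44 = 65.9% → Lakeside
Overall: Memorial 93/268 = 34.7%, Lakeside 133/328 = 40.5% → Lakeside
Lakeside wins overall and in every case group — no reversal.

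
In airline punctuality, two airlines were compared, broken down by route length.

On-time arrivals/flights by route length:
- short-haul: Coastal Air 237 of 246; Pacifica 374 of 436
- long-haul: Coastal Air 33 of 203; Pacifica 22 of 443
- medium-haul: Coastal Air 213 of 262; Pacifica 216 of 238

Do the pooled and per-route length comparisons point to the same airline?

Short-haul: Coastal Air 237/246 = 96.3%, Pacifica 374/436 = 85.8% → Coastal Air
Long-haul: Coastal Air 33/203 = 16.3%, Pacifica 22/443 = 5.0% → Coastal Air
Medium-haul: Coastal Air 213/262 = 81.3%, Pacifica 216/238 = 90.8% → Pacifica
Overall: Coastal Air 483/711 = 67.9%, Pacifica 612/1117 = 54.8% → Coastal Air
Neither sweeps: Coastal Air wins 2 of 3 groups, Pacifica wins 1. Coastal Air wins overall but not every group — no Simpson reversal.

No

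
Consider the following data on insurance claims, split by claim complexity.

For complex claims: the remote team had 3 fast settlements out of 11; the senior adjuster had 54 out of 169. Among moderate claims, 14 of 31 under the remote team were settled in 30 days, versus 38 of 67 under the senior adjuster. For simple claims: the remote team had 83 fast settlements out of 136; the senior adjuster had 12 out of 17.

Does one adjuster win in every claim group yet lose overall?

Yes

Complex: the remote team 3/11 = 27.3%, the senior adjuster 54/169 = 32.0% → the senior adjuster
Moderate: the remote team 14/31 = 45.2%, the senior adjuster 38/67 = 56.7% → the senior adjuster
Simple: the remote team 83/136 = 61.0%, the senior adjuster 12/17 = 70.6% → the senior adjuster
Overall: the remote team 100/178 = 56.2%, the senior adjuster 104/253 = 41.1% → the remote team
The senior adjuster wins each claim group but the remote team wins overall — the comparison reverses. The senior adjuster's claims skew toward complex, which has a lower base rate.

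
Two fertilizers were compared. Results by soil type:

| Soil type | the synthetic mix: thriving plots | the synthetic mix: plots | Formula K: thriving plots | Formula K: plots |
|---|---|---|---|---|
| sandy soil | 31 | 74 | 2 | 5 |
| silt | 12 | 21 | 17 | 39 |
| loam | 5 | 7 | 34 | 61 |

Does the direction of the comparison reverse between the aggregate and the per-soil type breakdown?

Sandy soil: the synthetic mix 31/74 = 41.9%, Formula K 2/5 = 40.0% → the synthetic mix
Silt: the synthetic mix 12/21 = 57.1%, Formula K 17/39 = 43.6% → the synthetic mix
Loam: the synthetic mix 5/7 = 71.4%, Formula K 34/61 = 55.7% → the synthetic mix
Overall: the synthetic mix 48/102 = 47.1%, Formula K 53/105 = 50.5% → Formula K
The synthetic mix wins each soil group but Formula K wins overall — the comparison reverses. The synthetic mix's plots skew toward sandy soil, which has a lower base rate.

Yes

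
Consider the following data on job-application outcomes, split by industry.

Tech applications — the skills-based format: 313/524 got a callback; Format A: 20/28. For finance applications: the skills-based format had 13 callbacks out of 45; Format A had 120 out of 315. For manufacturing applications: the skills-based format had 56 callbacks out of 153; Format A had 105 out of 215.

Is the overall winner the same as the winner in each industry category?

No

Tech: the skills-based format 313/524 = 59.7%, Format A 20/28 = 71.4% → Format A
Finance: the skills-based format 13/45 = 28.9%, Format A 120/315 = 38.1% → Format A
Manufacturing: the skills-based format 56/153 = 36.6%, Format A 105/215 = 48.8% → Format A
Overall: the skills-based format 382/722 = 52.9%, Format A 245/558 = 43.9% → the skills-based format
Format A wins each industry group but the skills-based format wins overall — the comparison reverses. Format A's applications skew toward finance, which has a lower base rate.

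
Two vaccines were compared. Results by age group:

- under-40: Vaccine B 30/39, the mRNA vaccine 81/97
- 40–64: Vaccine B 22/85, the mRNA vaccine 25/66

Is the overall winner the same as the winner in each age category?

Yes

Under-40: Vaccine B 30/39 = 76.9%, the mRNA vaccine 81/97 = 83.5% → the mRNA vaccine
40–64: Vaccine B 22/85 = 25.9%, the mRNA vaccine 25/66 = 37.9% → the mRNA vaccine
Overall: Vaccine B 52/124 = 41.9%, the mRNA vaccine 106/163 = 65.0% → the mRNA vaccine
The mRNA vaccine wins overall and in every age group — no reversal.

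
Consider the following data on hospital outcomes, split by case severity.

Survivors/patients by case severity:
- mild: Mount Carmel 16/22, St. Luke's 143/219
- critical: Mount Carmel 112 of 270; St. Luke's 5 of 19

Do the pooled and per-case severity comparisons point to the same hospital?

No

Mild: Mount Carmel 16/22 = 72.7%, St. Luke's 143/219 = 65.3% → Mount Carmel
Critical: Mount Carmel 112/270 = 41.5%, St. Luke's 5/19 = 26.3% → Mount Carmel
Overall: Mount Carmel 128/292 = 43.8%, St. Luke's 148/238 = 62.2% → St. Luke's
Mount Carmel wins each case group but St. Luke's wins overall — the comparison reverses. Mount Carmel's patients skew toward critical, which has a lower base rate.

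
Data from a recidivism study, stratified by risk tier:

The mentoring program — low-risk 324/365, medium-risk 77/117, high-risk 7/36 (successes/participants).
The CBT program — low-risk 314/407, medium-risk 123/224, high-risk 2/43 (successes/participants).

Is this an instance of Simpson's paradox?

No

Low-risk: the mentoring program 324/365 = 88.8%, the CBT program 314/407 = 77.1% → the mentoring program
Medium-risk: the mentoring program 77/117 = 65.8%, the CBT program 123/224 = 54.9% → the mentoring program
High-risk: the mentoring program 7/36 = 19.4%, the CBT program 2/43 = 4.7% → the mentoring program
Overall: the mentoring program 408/518 = 78.8%, the CBT program 439/674 = 65.1% → the mentoring program
The mentoring program wins overall and in every risk group — no reversal.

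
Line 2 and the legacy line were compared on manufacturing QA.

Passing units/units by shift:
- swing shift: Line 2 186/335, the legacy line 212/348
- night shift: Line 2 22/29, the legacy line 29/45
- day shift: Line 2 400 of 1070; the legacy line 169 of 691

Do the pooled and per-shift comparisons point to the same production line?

No

Swing shift: Line 2 186/335 = 55.5%, the legacy line 212/348 = 60.9% → the legacy line
Night shift: Line 2 22/29 = 75.9%, the legacy line 29/45 = 64.4% → Line 2
Day shift: Line 2 400/1070 = 37.4%, the legacy line 169/691 = 24.5% → Line 2
Overall: Line 2 608/1434 = 42.4%, the legacy line 410/1084 = 37.8% → Line 2
Neither sweeps: Line 2 wins 2 of 3 groups, the legacy line wins 1. Line 2 wins overall but not every group — no Simpson reversal.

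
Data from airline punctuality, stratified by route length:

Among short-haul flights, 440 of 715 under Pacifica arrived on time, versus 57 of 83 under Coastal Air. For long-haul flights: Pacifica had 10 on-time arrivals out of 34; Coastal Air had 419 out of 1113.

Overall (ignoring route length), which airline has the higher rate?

Short-haul: Pacifica 440/715 = 61.5%, Coastal Air 57/83 = 68.7% → Coastal Air
Long-haul: Pacifica 10/34 = 29.4%, Coastal Air 419/1113 = 37.6% → Coastal Air
Overall: Pacifica 450/749 = 60.1%, Coastal Air 476/1196 = 39.8% → Pacifica
(Coastal Air wins every route group but Pacifica wins overall — Coastal Air's flights skew toward the low-rate long-haul group.)

Pacifica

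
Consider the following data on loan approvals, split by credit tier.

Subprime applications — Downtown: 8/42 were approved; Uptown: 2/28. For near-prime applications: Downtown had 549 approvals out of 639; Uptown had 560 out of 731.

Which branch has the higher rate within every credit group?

Downtown

Subprime: Downtown 8/42 = 19.0%, Uptown 2/28 = 7.1% → Downtown
Near-prime: Downtown 549/639 = 85.9%, Uptown 560/731 = 76.6% → Downtown
Downtown has the higher rate in both groups.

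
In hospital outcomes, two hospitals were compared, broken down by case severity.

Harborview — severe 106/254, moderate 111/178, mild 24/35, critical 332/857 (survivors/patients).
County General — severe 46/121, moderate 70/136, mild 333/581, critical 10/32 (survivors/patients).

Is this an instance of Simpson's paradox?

Severe: Harborview 106/254 = 41.7%, County General 46/121 = 38.0% → Harborview
Moderate: Harborview 111/178 = 62.4%, County General 70/136 = 51.5% → Harborview
Mild: Harborview 24/35 = 68.6%, County General 333/581 = 57.3% → Harborview
Critical: Harborview 332/857 = 38.7%, County General 10/32 = 31.2% → Harborview
Overall: Harborview 573/1324 = 43.3%, County General 459/870 = 52.8% → County General
Harborview wins each case group but County General wins overall — the comparison reverses. Harborview's patients skew toward critical, which has a lower base rate.

Yes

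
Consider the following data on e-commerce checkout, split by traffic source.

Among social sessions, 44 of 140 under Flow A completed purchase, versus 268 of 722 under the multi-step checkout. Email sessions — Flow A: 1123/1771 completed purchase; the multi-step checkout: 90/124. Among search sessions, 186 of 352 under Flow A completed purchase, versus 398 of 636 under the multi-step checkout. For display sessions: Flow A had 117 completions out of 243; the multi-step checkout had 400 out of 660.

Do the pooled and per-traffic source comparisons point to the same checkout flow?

Social: Flow A 44/140 = 31.4%, the multi-step checkout 268/722 = 37.1% → the multi-step checkout
Email: Flow A 1123/1771 = 63.4%, the multi-step checkout 90/124 = 72.6% → the multi-step checkout
Search: Flow A 186/352 = 52.8%, the multi-step checkout 398/636 = 62.6% → the multi-step checkout
Display: Flow A 117/243 = 48.1%, the multi-step checkout 400/660 = 60.6% → the multi-step checkout
Overall: Flow A 1470/2506 = 58.7%, the multi-step checkout 1156/2142 = 54.0% → Flow A
The multi-step checkout wins each traffic group but Flow A wins overall — the comparison reverses. The multi-step checkout's sessions skew toward social, which has a lower base rate.

No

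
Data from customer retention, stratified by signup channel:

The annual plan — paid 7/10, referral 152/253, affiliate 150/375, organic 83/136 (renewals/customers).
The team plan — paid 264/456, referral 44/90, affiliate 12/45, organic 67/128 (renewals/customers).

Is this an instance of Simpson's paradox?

Paid: the annual plan 7/10 = 70.0%, the team plan 264/456 = 57.9% → the annual plan
Referral: the annual plan 152/253 = 60.1%, the team plan 44/90 = 48.9% → the annual plan
Affiliate: the annual plan 150/375 = 40.0%, the team plan 12/45 = 26.7% → the annual plan
Organic: the annual plan 83/136 = 61.0%, the team plan 67/128 = 52.3% → the annual plan
Overall: the annual plan 392/774 = 50.6%, the team plan 387/719 = 53.8% → the team plan
The annual plan wins each signup group but the team plan wins overall — the comparison reverses. The annual plan's customers skew toward affiliate, which has a lower base rate.

Yes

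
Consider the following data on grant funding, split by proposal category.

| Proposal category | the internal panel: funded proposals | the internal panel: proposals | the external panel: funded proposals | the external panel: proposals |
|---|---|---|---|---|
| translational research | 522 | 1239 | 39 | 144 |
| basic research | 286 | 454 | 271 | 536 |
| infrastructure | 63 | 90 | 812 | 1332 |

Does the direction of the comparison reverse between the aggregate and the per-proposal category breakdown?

Translational research: the internal panel 522/1239 = 42.1%, the external panel 39/144 = 27.1% → the internal panel
Basic research: the internal panel 286/454 = 63.0%, the external panel 271/536 = 50.6% → the internal panel
Infrastructure: the internal panel 63/90 = 70.0%, the external panel 812/1332 = 61.0% → the internal panel
Overall: the internal panel 871/1783 = 48.9%, the external panel 1122/2012 = 55.8% → the external panel
The internal panel wins each proposal group but the external panel wins overall — the comparison reverses. The internal panel's proposals skew toward translational research, which has a lower base rate.

Yes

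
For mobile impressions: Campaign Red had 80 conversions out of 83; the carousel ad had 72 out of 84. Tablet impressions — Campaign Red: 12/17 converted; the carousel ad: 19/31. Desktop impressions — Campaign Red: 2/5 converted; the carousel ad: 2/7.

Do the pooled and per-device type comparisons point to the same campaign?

Yes

Mobile: Campaign Red 80/83 = 96.4%, the carousel ad 72/84 = 85.7% → Campaign Red
Tablet: Campaign Red 12/17 = 70.6%, the carousel ad 19/31 = 61.3% → Campaign Red
Desktop: Campaign Red 2/5 = 40.0%, the carousel ad 2/7 = 28.6% → Campaign Red
Overall: Campaign Red 94/105 = 89.5%, the carousel ad 93/122 = 76.2% → Campaign Red
Campaign Red wins overall and in every device group — no reversal.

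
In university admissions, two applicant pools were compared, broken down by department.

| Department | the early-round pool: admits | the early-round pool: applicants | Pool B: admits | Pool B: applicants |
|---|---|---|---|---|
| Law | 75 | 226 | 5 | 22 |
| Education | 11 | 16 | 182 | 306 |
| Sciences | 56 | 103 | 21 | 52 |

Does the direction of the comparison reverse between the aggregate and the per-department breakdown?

Law: the early-round pool 75/226 = 33.2%, Pool B 5/22 = 22.7% → the early-round pool
Education: the early-round pool 11/16 = 68.8%, Pool B 182/306 = 59.5% → the early-round pool
Sciences: the early-round pool 56/103 = 54.4%, Pool B 21/52 = 40.4% → the early-round pool
Overall: the early-round pool 142/345 = 41.2%, Pool B 208/380 = 54.7% → Pool B
The early-round pool wins each department group but Pool B wins overall — the comparison reverses. The early-round pool's applicants skew toward Law, which has a lower base rate.

Yes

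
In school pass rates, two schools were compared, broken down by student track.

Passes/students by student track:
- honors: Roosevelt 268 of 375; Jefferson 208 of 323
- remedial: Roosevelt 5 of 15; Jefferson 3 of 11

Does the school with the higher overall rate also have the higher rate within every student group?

Honors: Roosevelt 268/375 = 71.5%, Jefferson 208/323 = 64.4% → Roosevelt
Remedial: Roosevelt 5/15 = 33.3%, Jefferson 3/11 = 27.3% → Roosevelt
Overall: Roosevelt 273/390 = 70.0%, Jefferson 211/334 = 63.2% → Roosevelt
Roosevelt wins overall and in every student group — no reversal.

Yes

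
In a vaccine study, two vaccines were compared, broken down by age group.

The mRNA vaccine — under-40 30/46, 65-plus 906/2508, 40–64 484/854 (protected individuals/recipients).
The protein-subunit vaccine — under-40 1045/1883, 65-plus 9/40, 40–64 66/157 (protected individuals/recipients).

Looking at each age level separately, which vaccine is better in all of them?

Under-40: the mRNA vaccine 30/46 = 65.2%, the protein-subunit vaccine 1045/1883 = 55.5% → the mRNA vaccine
65-plus: the mRNA vaccine 906/2508 = 36.1%, the protein-subunit vaccine 9/40 = 22.5% → the mRNA vaccine
40–64: the mRNA vaccine 484/854 = 56.7%, the protein-subunit vaccine 66/157 = 42.0% → the mRNA vaccine
The mRNA vaccine has the higher rate in all 3 groups.

the mRNA vaccine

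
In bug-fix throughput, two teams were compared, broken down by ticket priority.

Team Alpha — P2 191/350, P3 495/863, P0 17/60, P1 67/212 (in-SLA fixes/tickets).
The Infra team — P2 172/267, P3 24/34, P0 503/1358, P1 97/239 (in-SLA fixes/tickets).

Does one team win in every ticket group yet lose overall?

P2: Team Alpha 191/350 = 54.6%, the Infra team 172/267 = 64.4% → the Infra team
P3: Team Alpha 495/863 = 57.4%, the Infra team 24/34 = 70.6% → the Infra team
P0: Team Alpha 17/60 = 28.3%, the Infra team 503/1358 = 37.0% → the Infra team
P1: Team Alpha 67/212 = 31.6%, the Infra team 97/239 = 40.6% → the Infra team
Overall: Team Alpha 770/1485 = 51.9%, the Infra team 796/1898 = 41.9% → Team Alpha
The Infra team wins each ticket group but Team Alpha wins overall — the comparison reverses. The Infra team's tickets skew toward P0, which has a lower base rate.

Yes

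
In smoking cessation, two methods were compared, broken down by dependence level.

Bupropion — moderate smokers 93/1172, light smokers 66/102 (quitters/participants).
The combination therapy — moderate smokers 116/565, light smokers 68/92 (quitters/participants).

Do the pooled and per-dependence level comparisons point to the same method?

Yes

Moderate smokers: bupropion 93/1172 = 7.9%, the combination therapy 116/565 = 20.5% → the combination therapy
Light smokers: bupropion 66/102 = 64.7%, the combination therapy 68/92 = 73.9% → the combination therapy
Overall: bupropion 159/1274 = 12.5%, the combination therapy 184/657 = 28.0% → the combination therapy
The combination therapy wins overall and in every dependence group — no reversal.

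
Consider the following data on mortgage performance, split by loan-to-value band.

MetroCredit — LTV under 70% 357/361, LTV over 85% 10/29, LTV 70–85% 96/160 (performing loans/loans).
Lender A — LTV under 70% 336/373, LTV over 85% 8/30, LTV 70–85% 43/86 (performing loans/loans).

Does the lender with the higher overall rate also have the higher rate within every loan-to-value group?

Yes

LTV under 70%: MetroCredit 357/361 = 98.9%, Lender A 336/373 = 90.1% → MetroCredit
LTV over 85%: MetroCredit 10/29 = 34.5%, Lender A 8/30 = 26.7% → MetroCredit
LTV 70–85%: MetroCredit 96/160 = 60.0%, Lender A 43/86 = 50.0% → MetroCredit
Overall: MetroCredit 463/550 = 84.2%, Lender A 387/489 = 79.1% → MetroCredit
MetroCredit wins overall and in every loan-to-value group — no reversal.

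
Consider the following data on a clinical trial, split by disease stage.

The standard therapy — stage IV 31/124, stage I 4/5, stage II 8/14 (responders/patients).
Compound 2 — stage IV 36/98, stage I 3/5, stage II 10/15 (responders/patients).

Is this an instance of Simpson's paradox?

No

Stage IV: the standard therapy 31/124 = 25.0%, Compound 2 36/98 = 36.7% → Compound 2
Stage I: the standard therapy 4/5 = 80.0%, Compound 2 3/5 = 60.0% → the standard therapy
Stage II: the standard therapy 8/14 = 57.1%, Compound 2 10/15 = 66.7% → Compound 2
Overall: the standard therapy 43/143 = 30.1%, Compound 2 49/118 = 41.5% → Compound 2
Neither sweeps: the standard therapy wins 1 of 3 groups, Compound 2 wins 2. Compound 2 wins overall but not every group — no Simpson reversal.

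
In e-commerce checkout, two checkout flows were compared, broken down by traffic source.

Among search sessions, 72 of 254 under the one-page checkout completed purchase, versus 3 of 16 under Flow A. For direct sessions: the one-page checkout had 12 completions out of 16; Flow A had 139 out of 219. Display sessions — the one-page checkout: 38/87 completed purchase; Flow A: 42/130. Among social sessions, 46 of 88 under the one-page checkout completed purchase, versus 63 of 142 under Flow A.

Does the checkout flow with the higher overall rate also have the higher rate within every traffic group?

Search: the one-page checkout 72/254 = 28.3%, Flow A 3/16 = 18.8% → the one-page checkout
Direct: the one-page checkout 12/16 = 75.0%, Flow A 139/219 = 63.5% → the one-page checkout
Display: the one-page checkout 38/87 = 43.7%, Flow A 42/130 = 32.3% → the one-page checkout
Social: the one-page checkout 46/88 = 52.3%, Flow A 63/142 = 44.4% → the one-page checkout
Overall: the one-page checkout 168/445 = 37.8%, Flow A 247/507 = 48.7% → Flow A
The one-page checkout wins each traffic group but Flow A wins overall — the comparison reverses. The one-page checkout's sessions skew toward search, which has a lower base rate.

No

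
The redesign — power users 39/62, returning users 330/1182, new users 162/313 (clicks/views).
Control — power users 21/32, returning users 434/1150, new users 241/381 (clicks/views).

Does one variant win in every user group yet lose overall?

Power users: the redesign 39/62 = 62.9%, Control 21/32 = 65.6% → Control
Returning users: the redesign 330/1182 = 27.9%, Control 434/1150 = 37.7% → Control
New users: the redesign 162/313 = 51.8%, Control 241/381 = 63.3% → Control
Overall: the redesign 531/1557 = 34.1%, Control 696/1563 = 44.5% → Control
Control wins overall and in every user group — no reversal.

No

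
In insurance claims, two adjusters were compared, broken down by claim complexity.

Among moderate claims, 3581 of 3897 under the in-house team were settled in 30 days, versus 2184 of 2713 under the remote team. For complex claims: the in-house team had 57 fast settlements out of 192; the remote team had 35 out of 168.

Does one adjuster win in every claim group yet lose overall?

No

Moderate: the in-house team 3581/3897 = 91.9%, the remote team 2184/2713 = 80.5% → the in-house team
Complex: the in-house team 57/192 = 29.7%, the remote team 35/168 = 20.8% → the in-house team
Overall: the in-house team 3638/4089 = 89.0%, the remote team 2219/2881 = 77.0% → the in-house team
The in-house team wins overall and in every claim group — no reversal.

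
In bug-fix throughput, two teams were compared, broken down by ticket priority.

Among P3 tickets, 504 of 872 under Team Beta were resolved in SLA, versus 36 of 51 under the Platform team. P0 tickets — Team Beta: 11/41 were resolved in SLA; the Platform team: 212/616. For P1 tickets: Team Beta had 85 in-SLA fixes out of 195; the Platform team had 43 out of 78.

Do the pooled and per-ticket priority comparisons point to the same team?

P3: Team Beta 504/872 = 57.8%, the Platform team 36/51 = 70.6% → the Platform team
P0: Team Beta 11/41 = 26.8%, the Platform team 212/616 = 34.4% → the Platform team
P1: Team Beta 85/195 = 43.6%, the Platform team 43/78 = 55.1% → the Platform team
Overall: Team Beta 600/1108 = 54.2%, the Platform team 291/745 = 39.1% → Team Beta
The Platform team wins each ticket group but Team Beta wins overall — the comparison reverses. The Platform team's tickets skew toward P0, which has a lower base rate.

No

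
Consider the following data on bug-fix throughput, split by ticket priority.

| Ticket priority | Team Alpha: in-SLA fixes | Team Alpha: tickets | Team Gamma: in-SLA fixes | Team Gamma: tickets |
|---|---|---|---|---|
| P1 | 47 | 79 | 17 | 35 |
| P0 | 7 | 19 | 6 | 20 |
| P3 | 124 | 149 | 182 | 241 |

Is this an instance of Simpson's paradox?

P1: Team Alpha 47/79 = 59.5%, Team Gamma 17/35 = 48.6% → Team Alpha
P0: Team Alpha 7/19 = 36.8%, Team Gamma 6/20 = 30.0% → Team Alpha
P3: Team Alpha 124/149 = 83.2%, Team Gamma 182/241 = 75.5% → Team Alpha
Overall: Team Alpha 178/247 = 72.1%, Team Gamma 205/296 = 69.3% → Team Alpha
Team Alpha wins overall and in every ticket group — no reversal.

No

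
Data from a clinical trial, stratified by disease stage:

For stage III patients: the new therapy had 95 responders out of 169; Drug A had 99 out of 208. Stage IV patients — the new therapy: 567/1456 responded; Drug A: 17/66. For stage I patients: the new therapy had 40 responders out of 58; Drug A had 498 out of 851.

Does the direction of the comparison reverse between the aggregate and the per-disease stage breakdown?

Stage III: the new therapy 95/169 = 56.2%, Drug A 99/208 = 47.6% → the new therapy
Stage IV: the new therapy 567/1456 = 38.9%, Drug A 17/66 = 25.8% → the new therapy
Stage I: the new therapy 40/58 = 69.0%, Drug A 498/851 = 58.5% → the new therapy
Overall: the new therapy 702/1683 = 41.7%, Drug A 614/1125 = 54.6% → Drug A
The new therapy wins each disease group but Drug A wins overall — the comparison reverses. The new therapy's patients skew toward stage IV, which has a lower base rate.

Yes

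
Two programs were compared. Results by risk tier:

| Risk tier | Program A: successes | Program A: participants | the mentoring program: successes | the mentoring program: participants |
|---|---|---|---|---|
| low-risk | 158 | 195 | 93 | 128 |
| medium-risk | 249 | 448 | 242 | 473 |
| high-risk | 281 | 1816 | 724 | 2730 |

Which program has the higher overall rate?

Low-risk: Program A 158/195 = 81.0%, the mentoring program 93/128 = 72.7% → Program A
Medium-risk: Program A 249/448 = 55.6%, the mentoring program 242/473 = 51.2% → Program A
High-risk: Program A 281/1816 = 15.5%, the mentoring program 724/2730 = 26.5% → the mentoring program
Overall: Program A 688/2459 = 28.0%, the mentoring program 1059/3331 = 31.8% → the mentoring program
(Neither sweeps every risk group, but the mentoring program has the higher pooled rate.)

the mentoring program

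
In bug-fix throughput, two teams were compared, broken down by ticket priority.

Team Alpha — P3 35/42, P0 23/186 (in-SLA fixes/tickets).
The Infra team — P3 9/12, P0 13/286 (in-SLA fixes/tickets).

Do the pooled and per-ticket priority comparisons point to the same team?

Yes

P3: Team Alpha 35/42 = 83.3%, the Infra team 9/12 = 75.0% → Team Alpha
P0: Team Alpha 23/186 = 12.4%, the Infra team 13/286 = 4.5% → Team Alpha
Overall: Team Alpha 58/228 = 25.4%, the Infra team 22/298 = 7.4% → Team Alpha
Team Alpha wins overall and in every ticket group — no reversal.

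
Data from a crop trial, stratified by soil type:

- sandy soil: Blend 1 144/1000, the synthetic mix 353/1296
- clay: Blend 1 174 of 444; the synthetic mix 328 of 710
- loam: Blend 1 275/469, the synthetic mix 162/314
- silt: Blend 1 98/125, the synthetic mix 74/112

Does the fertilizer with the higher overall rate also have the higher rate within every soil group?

Sandy soil: Blend 1 144/1000 = 14.4%, the synthetic mix 353/1296 = 27.2% → the synthetic mix
Clay: Blend 1 174/444 = 39.2%, the synthetic mix 328/710 = 46.2% → the synthetic mix
Loam: Blend 1 275/469 = 58.6%, the synthetic mix 162/314 = 51.6% → Blend 1
Silt: Blend 1 98/125 = 78.4%, the synthetic mix 74/112 = 66.1% → Blend 1
Overall: Blend 1 691/2038 = 33.9%, the synthetic mix 917/2432 = 37.7% → the synthetic mix
Neither sweeps: Blend 1 wins 2 of 4 groups, the synthetic mix wins 2. The synthetic mix wins overall but not every group — no Simpson reversal.

No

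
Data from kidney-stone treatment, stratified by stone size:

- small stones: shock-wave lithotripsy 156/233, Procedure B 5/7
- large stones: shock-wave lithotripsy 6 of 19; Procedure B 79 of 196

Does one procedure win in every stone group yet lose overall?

Yes

Small stones: shock-wave lithotripsy 156/233 = 67.0%, Procedure B 5/7 = 71.4% → Procedure B
Large stones: shock-wave lithotripsy 6/19 = 31.6%, Procedure B 79/196 = 40.3% → Procedure B
Overall: shock-wave lithotripsy 162/252 = 64.3%, Procedure B 84/203 = 41.4% → shock-wave lithotripsy
Procedure B wins each stone group but shock-wave lithotripsy wins overall — the comparison reverses. Procedure B's cases skew toward large stones, which has a lower base rate.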